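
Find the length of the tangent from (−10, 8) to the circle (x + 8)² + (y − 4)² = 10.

With centre O = (−8, 4), |OP|² = 20 and r² = 10.
Power of the point: PT² = |PO|² − r² = 10, so PT = √10.

√10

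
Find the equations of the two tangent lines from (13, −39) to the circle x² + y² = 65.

8x + y = 65 and 7x + 4y = −65

Write the tangent as mx − y + (−39 − m·(13)) = 0 and set its distance from the centre to √65:
[m·(−13) − (39)]² = 65(m² + 1)
4m² + 39m + 56 = 0, so m = −8 or m = −7/4.
Through (13, −39) these give 8x + y = 65 and 7x + 4y = −65.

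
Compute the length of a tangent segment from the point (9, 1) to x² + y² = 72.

√10

With centre O = (0, 0), |OP|² = 82 and r² = 72.
By the tangent–radius right angle, tangent length = √(|PO|² − r²) = √10.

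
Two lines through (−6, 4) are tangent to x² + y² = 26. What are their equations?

x − 5y = −26 and 5x + y = −26

Let a tangent through (−6, 4) have slope m. Its distance from (0, 0) must equal √26:
[m·(6) − (−4)]² = 26(m² + 1)
5m² + 24m − 5 = 0, so m = 1/5 or m = −5.
With m = 1/5: x − 5y = −26. With m = −5: 5x + y = −26.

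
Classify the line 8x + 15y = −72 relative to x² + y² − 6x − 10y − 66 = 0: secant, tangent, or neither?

Substituting the line into the circle gives 289x² + 1002x + 1134 = 0.
Discriminant = (1002)² − 4·289·(1134) = −306900 < 0.
No real roots: the line does not meet the circle.

neither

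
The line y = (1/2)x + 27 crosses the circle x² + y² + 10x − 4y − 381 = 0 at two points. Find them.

(−16, 19) and (−12, 21)

From the line, y = (54 + x)/2. Substituting:
5x² + 140x + 960 = 0  ⟹  x² + 28x + 192 = 0
x = −12 or x = −16, giving (−12, 21) and (−16, 19).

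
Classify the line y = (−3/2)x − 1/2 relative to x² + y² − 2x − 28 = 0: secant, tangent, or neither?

d² = (3·1 + 2·0 − (−1))²/13 = 16/13; r² = 29.
Since d² < r², the line cuts the circle twice.

secant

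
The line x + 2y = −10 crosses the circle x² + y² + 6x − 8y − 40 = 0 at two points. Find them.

(−10, 0) and (−2, −4)

Express y = (−10 − x)/2 and substitute into the circle:
5x² + 60x + 100 = 0  ⟹  x² + 12x + 20 = 0
x = −2 or x = −10, giving (−2, −4) and (−10, 0).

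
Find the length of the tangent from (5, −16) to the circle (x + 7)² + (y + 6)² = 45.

√199

The centre is (−7, −6) and r = 3√5. The square of the distance from P to the centre is 144 + 100 = 244.
The tangent meets the radius at right angles, so tangent² = |PO|² − r² = 244 − 45 = 199.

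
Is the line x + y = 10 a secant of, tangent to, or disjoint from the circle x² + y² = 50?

tangent

Substituting the line into the circle gives 2x² − 20x + 50 = 0.
Δ = 400 − 400 = 0.
A repeated root: the line is tangent.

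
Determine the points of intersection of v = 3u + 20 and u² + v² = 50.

(−7, −1) and (−5, 5)

Substitute v = 3u + 20:
10u² + 120u + 350 = 0  ⟹  u² + 12u + 35 = 0
u = −5 or u = −7, giving (−5, 5) and (−7, −1).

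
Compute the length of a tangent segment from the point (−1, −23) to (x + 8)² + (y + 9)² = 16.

The centre is (−8, −9) and r = 4. The square of the distance from P to the centre is 49 + 196 = 245.
By the tangent–radius right angle, tangent length = √(|PO|² − r²) = √229.

√229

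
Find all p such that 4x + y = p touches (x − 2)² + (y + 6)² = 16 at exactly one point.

p = 2 ± 4√17

Tangency holds when the distance from the centre (2, −6) to the line equals the radius 4:
|4·2 + 1·(−6) − p| / √17 = 4
|p − (2)| = 4√17.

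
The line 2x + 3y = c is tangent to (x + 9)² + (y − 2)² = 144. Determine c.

c = −12 ± 12√13

For a tangent, require d(centre, line) = r = 12.
|2·(−9) + 3·2 − c| / √13 = 12
|c − (−12)| = 12√13.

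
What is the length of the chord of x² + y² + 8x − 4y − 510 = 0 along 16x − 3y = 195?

Express y = (−195 + 16x)/3 and substitute into the circle:
265x² − 6360x + 35775 = 0  ⟹  x² − 24x + 135 = 0
x = 15 or x = 9, giving (15, 15) and (9, −17).
|(15, 15) − (9, −17)| = √((6)² + (32)²) = 2√265.

2√265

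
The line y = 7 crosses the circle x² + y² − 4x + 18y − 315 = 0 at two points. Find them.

Substitute y = 7:
x² − 4x − 140 = 0
x = 14 or x = −10, giving (14, 7) and (−10, 7).

(−10, 7) and (14, 7)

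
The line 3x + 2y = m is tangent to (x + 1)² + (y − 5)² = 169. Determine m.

m = 7 ± 13√13

Tangency holds when the distance from the centre (−1, 5) to the line equals the radius 13:
|3·(−1) + 2·5 − m| / √13 = 13
|m − (7)| = 13√13.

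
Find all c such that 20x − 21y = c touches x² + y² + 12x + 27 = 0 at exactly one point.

The line touches the circle iff its distance from (−6, 0) is 3:
|20·(−6) − 21·0 − c| / √841 = 3
|c − (−120)| = 3·29, so c = −33 or c = −207.

c = −207 or c = −33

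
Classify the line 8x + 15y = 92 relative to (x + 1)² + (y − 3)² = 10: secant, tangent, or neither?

Centre (−1, 3), r² = 10. Distance² from centre to line = (−55)²/289 = 3025/289.
Since d² > r², the line lies outside the circle.

neither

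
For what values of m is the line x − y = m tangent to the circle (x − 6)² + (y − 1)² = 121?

m = 5 ± 11√2

The line touches the circle iff its distance from (6, 1) is 11:
|1·6 − 1·1 − m| / √2 = 11
|m − (5)| = 11√2.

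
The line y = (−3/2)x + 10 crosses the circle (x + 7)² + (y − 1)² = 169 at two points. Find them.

From the line, y = (20 − 3x)/2. Substituting:
13x² − 52x − 156 = 0  ⟹  x² − 4x − 12 = 0
x = 6 or x = −2, giving (6, 1) and (−2, 13).

(−2, 13) and (6, 1)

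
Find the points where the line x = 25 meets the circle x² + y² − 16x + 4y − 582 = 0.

(25, −21) and (25, 17)

The line gives x = 25. Substituting into the circle:
y² + 4y − 357 = 0
y = 17 or y = −21, giving (25, 17) and (25, −21).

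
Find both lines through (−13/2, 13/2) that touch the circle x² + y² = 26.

Let a tangent through (−13/2, 13/2) have slope m. Its distance from (0, 0) must equal √26:
[m·(13/2) − (−13/2)]² = 26(m² + 1)
5m² + 26m + 5 = 0, so m = −5 or m = −1/5.
With m = −5: 5x + y = −26. With m = −1/5: x + 5y = 26.

5x + y = −26 and x + 5y = 26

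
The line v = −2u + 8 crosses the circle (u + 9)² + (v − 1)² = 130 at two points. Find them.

From the line, v = −2u + 8. Substituting:
5u² − 10u = 0  ⟹  u² − 2u = 0
u = 2 or u = 0, giving (2, 4) and (0, 8).

(0, 8) and (2, 4)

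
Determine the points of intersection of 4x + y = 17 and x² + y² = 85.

From the line, y = −4x + 17. Substituting:
17x² − 136x + 204 = 0  ⟹  x² − 8x + 12 = 0
x = 6 or x = 2, giving (6, −7) and (2, 9).

(2, 9) and (6, −7)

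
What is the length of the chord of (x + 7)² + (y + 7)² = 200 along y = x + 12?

The distance from (−7, −7) to the line is 12/√2, and r² = 200.
Chord = 2√(r² − d²) = 2·√(128) = 16√2.

16√2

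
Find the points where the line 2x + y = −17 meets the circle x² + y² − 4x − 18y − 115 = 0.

(−12, 7) and (−8, −1)

Express y = −2x − 17 and substitute into the circle:
5x² + 100x + 480 = 0  ⟹  x² + 20x + 96 = 0
x = −8 or x = −12, giving (−8, −1) and (−12, 7).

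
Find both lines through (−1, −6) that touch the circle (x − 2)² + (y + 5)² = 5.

2x − y = 4 and x + 2y = −13

Write the tangent as mx − y + (−6 − m·(−1)) = 0 and set its distance from the centre to √5:
[m·(3) − (1)]² = 5(m² + 1)
2m² − 3m − 2 = 0, so m = 2 or m = −1/2.
Through (−1, −6) these give 2x − y = 4 and x + 2y = −13.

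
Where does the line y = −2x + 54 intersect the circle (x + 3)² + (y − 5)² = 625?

(17, 20) and (21, 12)

Express y = −2x + 54 and substitute into the circle:
5x² − 190x + 1785 = 0  ⟹  x² − 38x + 357 = 0
x = 21 or x = 17, giving (21, 12) and (17, 20).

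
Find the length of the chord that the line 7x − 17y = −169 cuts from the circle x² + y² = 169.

13√2

Substitute y = (169 + 7x)/17:
338x² + 2366x − 20280 = 0  ⟹  x² + 7x − 60 = 0
x = 5 or x = −12, giving (5, 12) and (−12, 5).
|(5, 12) − (−12, 5)| = √((17)² + (7)²) = 13√2.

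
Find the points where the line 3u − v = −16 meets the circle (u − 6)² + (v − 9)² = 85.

(−3, 7) and (0, 16)

Express v = 3u + 16 and substitute into the circle:
10u² + 30u = 0  ⟹  u² + 3u = 0
u = 0 or u = −3, giving (0, 16) and (−3, 7).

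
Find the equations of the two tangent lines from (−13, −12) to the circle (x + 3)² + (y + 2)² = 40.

x − 3y = 23 and 3x − y = −27

A line y − (−12) = m(x − (−13)) is tangent when its distance from (−3, −2) is 2√10:
(10m − (10))² = 40(m² + 1)
3m² − 10m + 3 = 0, so m = 1/3 or m = 3.
Through (−13, −12) these give x − 3y = 23 and 3x − y = −27.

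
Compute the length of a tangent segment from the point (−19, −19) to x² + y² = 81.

With centre O = (0, 0), |OP|² = 722 and r² = 81.
The tangent meets the radius at right angles, so tangent² = |PO|² − r² = 722 − 81 = 641.

√641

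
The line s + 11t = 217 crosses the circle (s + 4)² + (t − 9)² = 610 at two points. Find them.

From the line, t = (217 − s)/11. Substituting:
122s² + 732s − 57950 = 0  ⟹  s² + 6s − 475 = 0
s = 19 or s = −25, giving (19, 18) and (−25, 22).

(−25, 22) and (19, 18)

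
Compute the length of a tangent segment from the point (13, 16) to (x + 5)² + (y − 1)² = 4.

√545

Centre (−5, 1), r² = 4. |PO|² = (18)² + (15)² = 549.
Power of the point: PT² = |PO|² − r² = 545, so PT = √545.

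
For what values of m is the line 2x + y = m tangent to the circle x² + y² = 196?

For a tangent, require d(centre, line) = r = 14.
|2·0 + 1·0 − m| / √5 = 14
|m| = 14√5.

m = ±14√5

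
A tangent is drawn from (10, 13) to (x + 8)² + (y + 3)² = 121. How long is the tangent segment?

Centre (−8, −3), r² = 121. |PO|² = (18)² + (16)² = 580.
The tangent meets the radius at right angles, so tangent² = |PO|² − r² = 580 − 121 = 459.

3√51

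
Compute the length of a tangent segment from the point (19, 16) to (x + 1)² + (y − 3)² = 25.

With centre O = (−1, 3), |OP|² = 569 and r² = 25.
By the tangent–radius right angle, tangent length = √(|PO|² − r²) = √544 = 4√34.

4√34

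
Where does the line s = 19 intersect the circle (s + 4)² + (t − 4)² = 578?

The line gives s = 19. Substituting into the circle:
t² − 8t − 33 = 0
t = 11 or t = −3, giving (19, 11) and (19, −3).

(19, −3) and (19, 11)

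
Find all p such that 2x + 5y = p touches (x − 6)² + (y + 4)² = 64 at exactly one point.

p = −8 ± 8√29

For a tangent, require d(centre, line) = r = 8.
|2·6 + 5·(−4) − p| / √29 = 8
|p − (−8)| = 8√29.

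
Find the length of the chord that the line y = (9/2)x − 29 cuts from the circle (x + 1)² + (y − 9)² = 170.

2√85

Express y = (−58 + 9x)/2 and substitute into the circle:
85x² − 1360x + 5100 = 0  ⟹  x² − 16x + 60 = 0
x = 10 or x = 6, giving (10, 16) and (6, −2).
|(10, 16) − (6, −2)| = √((4)² + (18)²) = 2√85.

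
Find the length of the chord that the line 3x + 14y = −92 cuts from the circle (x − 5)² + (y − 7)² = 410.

Centre (5, 7), r² = 410. Perpendicular distance d from centre to line = |205| / √205 = 205/√205.
Half the chord is √(r² − d²) = √(205), so the full chord is 2√205.

2√205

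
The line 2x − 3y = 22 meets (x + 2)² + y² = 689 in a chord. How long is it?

Express y = (−22 + 2x)/3 and substitute into the circle:
13x² − 52x − 5681 = 0  ⟹  x² − 4x − 437 = 0
x = 23 or x = −19, giving (23, 8) and (−19, −20).
Chord length = distance between (23, 8) and (−19, −20) = √2548 = 14√13.

14√13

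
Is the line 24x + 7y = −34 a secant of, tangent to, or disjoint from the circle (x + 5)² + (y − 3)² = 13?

secant

Substituting the line into the circle gives 625x² + 3130x + 3613 = 0.
Δ = 9796900 − 9032500 = 764400.
Two real roots: the line is a secant.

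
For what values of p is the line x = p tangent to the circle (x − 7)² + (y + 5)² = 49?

p = 0 or p = 14

For a tangent, require d(centre, line) = r = 7.
|1·7 + 0·(−5) − p| / √1 = 7
|p − (7)| = 7, so p = 14 or p = 0.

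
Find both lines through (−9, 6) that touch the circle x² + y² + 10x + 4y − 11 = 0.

A line y − (6) = m(x − (−9)) is tangent when its distance from (−5, −2) is 2√10:
(4m − (−8))² = 40(m² + 1)
3m² − 8m − 3 = 0, so m = 3 or m = −1/3.
Through (−9, 6) these give 3x − y = −33 and x + 3y = 9.

3x − y = −33 and x + 3y = 9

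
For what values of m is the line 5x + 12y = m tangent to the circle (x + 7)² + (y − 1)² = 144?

m = −179 or m = 133

The line touches the circle iff its distance from (−7, 1) is 12:
|5·(−7) + 12·1 − m| / √169 = 12
|m − (−23)| = 12·13, so m = 133 or m = −179.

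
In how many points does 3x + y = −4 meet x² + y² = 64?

2

Substituting the line into the circle gives 10x² + 24x − 48 = 0.
Δ = 576 − (−1920) = 2496.
Two real roots: the line is a secant.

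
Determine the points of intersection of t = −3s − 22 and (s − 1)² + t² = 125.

Substitute t = −3s − 22:
10s² + 130s + 360 = 0  ⟹  s² + 13s + 36 = 0
s = −4 or s = −9, giving (−4, −10) and (−9, 5).

(−9, 5) and (−4, −10)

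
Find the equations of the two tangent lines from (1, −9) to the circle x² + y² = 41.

5x − 4y = 41 and 4x + 5y = −41

A line y − (−9) = m(x − (1)) is tangent when its distance from (0, 0) is √41:
[m·(−1) − (9)]² = 41(m² + 1)
20m² − 9m − 20 = 0, so m = 5/4 or m = −4/5.
With m = 5/4: 5x − 4y = 41. With m = −4/5: 4x + 5y = −41.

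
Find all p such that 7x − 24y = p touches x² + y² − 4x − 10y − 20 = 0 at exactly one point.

Tangency holds when the distance from the centre (2, 5) to the line equals the radius 7:
|7·2 − 24·5 − p| / √625 = 7
|p − (−106)| = 7·25, so p = 69 or p = −281.

p = −281 or p = 69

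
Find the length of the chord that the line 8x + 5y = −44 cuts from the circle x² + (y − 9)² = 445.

4√89

Centre (0, 9), r² = 445. Perpendicular distance d from centre to line = |89| / √89 = 89/√89.
Chord = 2√(r² − d²) = 2·√(356) = 4√89.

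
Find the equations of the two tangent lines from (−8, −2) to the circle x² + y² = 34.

5x − 3y = −34 and 3x + 5y = −34

Let a tangent through (−8, −2) have slope m. Its distance from (0, 0) must equal √34:
(8m − (2))² = 34(m² + 1)
15m² − 16m − 15 = 0, so m = 5/3 or m = −3/5.
With m = 5/3: 5x − 3y = −34. With m = −3/5: 3x + 5y = −34.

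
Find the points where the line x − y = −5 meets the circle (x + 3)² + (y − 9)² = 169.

(−8, −3) and (9, 14)

From the line, y = x + 5. Substituting:
2x² − 2x − 144 = 0  ⟹  x² − x − 72 = 0
x = 9 or x = −8, giving (9, 14) and (−8, −3).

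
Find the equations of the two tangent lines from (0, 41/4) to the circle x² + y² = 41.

5x − 4y = −41 and 5x + 4y = 41

Write the tangent as mx − y + (41/4 − m·(0)) = 0 and set its distance from the centre to √41:
[m·(0) − (−41/4)]² = 41(m² + 1)
16m² − 25 = 0, so m = 5/4 or m = −5/4.
Through (0, 41/4) these give 5x − 4y = −41 and 5x + 4y = 41.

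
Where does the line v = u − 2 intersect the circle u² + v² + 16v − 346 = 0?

(−17, −19) and (11, 9)

Express v = u − 2 and substitute into the circle:
2u² + 12u − 374 = 0  ⟹  u² + 6u − 187 = 0
u = 11 or u = −17, giving (11, 9) and (−17, −19).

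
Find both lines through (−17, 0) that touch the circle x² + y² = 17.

A line y − (0) = m(x − (−17)) is tangent when its distance from (0, 0) is √17:
[m·(17) − (0)]² = 17(m² + 1)
16m² − 1 = 0, so m = −1/4 or m = 1/4.
Through (−17, 0) these give x + 4y = −17 and x − 4y = −17.

x + 4y = −17 and x − 4y = −17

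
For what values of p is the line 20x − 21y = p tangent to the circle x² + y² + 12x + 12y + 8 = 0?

p = −226 or p = 238

Tangency holds when the distance from the centre (−6, −6) to the line equals the radius 8:
|20·(−6) − 21·(−6) − p| / √841 = 8
|p − (6)| = 8·29, so p = 238 or p = −226.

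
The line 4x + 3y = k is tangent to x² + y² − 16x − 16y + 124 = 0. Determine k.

For a tangent, require d(centre, line) = r = 2.
|4·8 + 3·8 − k| / √25 = 2
|k − (56)| = 2·5, so k = 66 or k = 46.

k = 46 or k = 66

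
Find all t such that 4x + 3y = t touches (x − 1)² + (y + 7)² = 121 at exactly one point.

t = −72 or t = 38

Tangency holds when the distance from the centre (1, −7) to the line equals the radius 11:
|4·1 + 3·(−7) − t| / √25 = 11
|t − (−17)| = 11·5, so t = 38 or t = −72.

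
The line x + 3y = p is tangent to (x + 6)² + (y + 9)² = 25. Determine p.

p = −33 ± 5√10

Tangency holds when the distance from the centre (−6, −9) to the line equals the radius 5:
|1·(−6) + 3·(−9) − p| / √10 = 5
|p − (−33)| = 5√10.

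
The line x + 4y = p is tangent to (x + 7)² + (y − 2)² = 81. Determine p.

For a tangent, require d(centre, line) = r = 9.
|1·(−7) + 4·2 − p| / √17 = 9
|p − (1)| = 9√17.

p = 1 ± 9√17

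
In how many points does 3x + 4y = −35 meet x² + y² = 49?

Centre (0, 0), r² = 49. Distance² from centre to line = (35)²/25 = 49.
Since d² = r², the line is tangent.

1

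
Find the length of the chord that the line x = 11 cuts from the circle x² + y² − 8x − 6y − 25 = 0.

The line gives x = 11. Substituting into the circle:
y² − 6y + 8 = 0
y = 4 or y = 2, giving (11, 4) and (11, 2).
|(11, 4) − (11, 2)| = √((0)² + (2)²) = 2.

2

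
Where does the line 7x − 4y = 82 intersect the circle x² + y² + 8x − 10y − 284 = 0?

(6, −10) and (14, 4)

From the line, y = (−82 + 7x)/4. Substituting:
65x² − 1300x + 5460 = 0  ⟹  x² − 20x + 84 = 0
x = 14 or x = 6, giving (14, 4) and (6, −10).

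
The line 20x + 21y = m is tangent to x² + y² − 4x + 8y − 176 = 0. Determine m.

m = −450 or m = 362

Tangency holds when the distance from the centre (2, −4) to the line equals the radius 14:
|20·2 + 21·(−4) − m| / √841 = 14
|m − (−44)| = 14·29, so m = 362 or m = −450.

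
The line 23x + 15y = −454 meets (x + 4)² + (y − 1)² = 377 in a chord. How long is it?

Centre (−4, 1), r² = 377. Perpendicular distance d from centre to line = |377| / √754 = 377/√754.
Chord = 2√(r² − d²) = 2·√(377/2) = √754.

√754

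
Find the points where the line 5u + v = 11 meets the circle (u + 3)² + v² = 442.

(−2, 21) and (6, −19)

From the line, v = −5u + 11. Substituting:
26u² − 104u − 312 = 0  ⟹  u² − 4u − 12 = 0
u = 6 or u = −2, giving (6, −19) and (−2, 21).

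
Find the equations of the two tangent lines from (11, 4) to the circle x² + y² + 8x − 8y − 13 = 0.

Let a tangent through (11, 4) have slope m. Its distance from (−4, 4) must equal 3√5:
[m·(−15) − (0)]² = 45(m² + 1)
4m² − 1 = 0, so m = 1/2 or m = −1/2.
With m = 1/2: x − 2y = 3. With m = −1/2: x + 2y = 19.

x − 2y = 3 and x + 2y = 19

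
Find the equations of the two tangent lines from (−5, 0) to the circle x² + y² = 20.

2x + y = −10 and 2x − y = −10

Let a tangent through (−5, 0) have slope m. Its distance from (0, 0) must equal 2√5:
[m·(5) − (0)]² = 20(m² + 1)
m² − 4 = 0, so m = −2 or m = 2.
Through (−5, 0) these give 2x + y = −10 and 2x − y = −10.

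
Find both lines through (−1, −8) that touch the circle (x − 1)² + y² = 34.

5x + 3y = −29 and 3x − 5y = 37

Let a tangent through (−1, −8) have slope m. Its distance from (1, 0) must equal √34:
(2m − (8))² = 34(m² + 1)
15m² + 16m − 15 = 0, so m = −5/3 or m = 3/5.
Through (−1, −8) these give 5x + 3y = −29 and 3x − 5y = 37.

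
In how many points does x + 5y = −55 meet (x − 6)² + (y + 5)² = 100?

Centre (6, −5), r² = 100. Distance² from centre to line = (36)²/26 = 648/13.
Since d² < r², the line cuts the circle twice.

2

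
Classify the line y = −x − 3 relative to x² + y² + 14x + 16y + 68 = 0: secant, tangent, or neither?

Centre (−7, −8), r² = 45. Distance² from centre to line = (−12)²/2 = 72.
Since d² > r², the line lies outside the circle.

neither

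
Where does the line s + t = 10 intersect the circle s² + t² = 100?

From the line, t = −s + 10. Substituting:
2s² − 20s = 0  ⟹  s² − 10s = 0
s = 10 or s = 0, giving (10, 0) and (0, 10).

(0, 10) and (10, 0)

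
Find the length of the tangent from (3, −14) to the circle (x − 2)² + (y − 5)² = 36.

√326

The centre is (2, 5) and r = 6. The square of the distance from P to the centre is 1 + 361 = 362.
By the tangent–radius right angle, tangent length = √(|PO|² − r²) = √326.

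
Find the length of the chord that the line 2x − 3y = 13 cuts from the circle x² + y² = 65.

Express y = (−13 + 2x)/3 and substitute into the circle:
13x² − 52x − 416 = 0  ⟹  x² − 4x − 32 = 0
x = 8 or x = −4, giving (8, 1) and (−4, −7).
Chord length = distance between (8, 1) and (−4, −7) = √208 = 4√13.

4√13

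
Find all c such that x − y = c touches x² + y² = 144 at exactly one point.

c = ±12√2

For a tangent, require d(centre, line) = r = 12.
|1·0 − 1·0 − c| / √2 = 12
|c| = 12√2.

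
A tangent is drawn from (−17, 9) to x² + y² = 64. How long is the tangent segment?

3√34

With centre O = (0, 0), |OP|² = 370 and r² = 64.
By the tangent–radius right angle, tangent length = √(|PO|² − r²) = √306 = 3√34.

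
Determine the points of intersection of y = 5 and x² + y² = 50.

Substitute y = 5:
x² − 25 = 0
x = 5 or x = −5, giving (5, 5) and (−5, 5).

(−5, 5) and (5, 5)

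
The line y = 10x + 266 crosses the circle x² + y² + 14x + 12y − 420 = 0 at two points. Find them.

(−28, −14) and (−26, 6)

Express y = 10x + 266 and substitute into the circle:
101x² + 5454x + 73528 = 0  ⟹  x² + 54x + 728 = 0
x = −26 or x = −28, giving (−26, 6) and (−28, −14).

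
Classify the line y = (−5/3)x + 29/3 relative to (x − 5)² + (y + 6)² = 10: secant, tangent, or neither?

Substituting the line into the circle gives 34x² − 560x + 2344 = 0.
Δ = 313600 − 318784 = −5184.
No real roots: the line does not meet the circle.

neither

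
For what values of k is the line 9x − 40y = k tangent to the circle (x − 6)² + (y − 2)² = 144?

k = −518 or k = 466

For a tangent, require d(centre, line) = r = 12.
|9·6 − 40·2 − k| / √1681 = 12
|k − (−26)| = 12·41, so k = 466 or k = −518.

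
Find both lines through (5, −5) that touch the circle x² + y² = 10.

Let a tangent through (5, −5) have slope m. Its distance from (0, 0) must equal √10:
[m·(−5) − (5)]² = 10(m² + 1)
3m² + 10m + 3 = 0, so m = −3 or m = −1/3.
With m = −3: 3x + y = 10. With m = −1/3: x + 3y = −10.

3x + y = 10 and x + 3y = −10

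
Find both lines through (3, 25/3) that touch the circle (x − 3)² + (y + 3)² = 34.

5x + 3y = 40 and 5x − 3y = −10

Let a tangent through (3, 25/3) have slope m. Its distance from (3, −3) must equal √34:
(0m − (−34/3))² = 34(m² + 1)
9m² − 25 = 0, so m = −5/3 or m = 5/3.
With m = −5/3: 5x + 3y = 40. With m = 5/3: 5x − 3y = −10.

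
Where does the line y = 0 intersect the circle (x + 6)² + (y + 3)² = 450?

(−27, 0) and (15, 0)

From the line, y = 0. Substituting:
x² + 12x − 405 = 0
x = 15 or x = −27, giving (15, 0) and (−27, 0).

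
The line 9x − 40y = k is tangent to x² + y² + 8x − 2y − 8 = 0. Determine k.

k = −281 or k = 129

For a tangent, require d(centre, line) = r = 5.
|9·(−4) − 40·1 − k| / √1681 = 5
|k − (−76)| = 5·41, so k = 129 or k = −281.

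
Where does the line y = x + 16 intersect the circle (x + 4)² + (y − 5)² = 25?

From the line, y = x + 16. Substituting:
2x² + 30x + 112 = 0  ⟹  x² + 15x + 56 = 0
x = −7 or x = −8, giving (−7, 9) and (−8, 8).

(−8, 8) and (−7, 9)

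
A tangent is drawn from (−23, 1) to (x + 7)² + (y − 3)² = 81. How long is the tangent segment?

√179

Centre (−7, 3), r² = 81. |PO|² = (−16)² + (−2)² = 260.
Power of the point: PT² = |PO|² − r² = 179, so PT = √179.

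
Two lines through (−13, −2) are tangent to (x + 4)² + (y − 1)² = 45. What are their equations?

A line y − (−2) = m(x − (−13)) is tangent when its distance from (−4, 1) is 3√5:
(9m − (3))² = 45(m² + 1)
2m² − 3m − 2 = 0, so m = −1/2 or m = 2.
With m = −1/2: x + 2y = −17. With m = 2: 2x − y = −24.

x + 2y = −17 and 2x − y = −24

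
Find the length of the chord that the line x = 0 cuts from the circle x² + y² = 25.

10

Centre (0, 0), r² = 25. Perpendicular distance d from centre to line = |0| / √1 = 0.
Chord = 2√(r² − d²) = 2·√(25) = 10.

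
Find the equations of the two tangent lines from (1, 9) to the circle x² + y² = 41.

A line y − (9) = m(x − (1)) is tangent when its distance from (0, 0) is √41:
[m·(−1) − (−9)]² = 41(m² + 1)
20m² + 9m − 20 = 0, so m = −5/4 or m = 4/5.
With m = −5/4: 5x + 4y = 41. With m = 4/5: 4x − 5y = −41.

5x + 4y = 41 and 4x − 5y = −41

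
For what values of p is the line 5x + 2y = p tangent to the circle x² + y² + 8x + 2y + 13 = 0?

For a tangent, require d(centre, line) = r = 2.
|5·(−4) + 2·(−1) − p| / √29 = 2
|p − (−22)| = 2√29.

p = −22 ± 2√29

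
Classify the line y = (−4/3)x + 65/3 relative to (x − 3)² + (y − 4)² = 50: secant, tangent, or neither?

d² = (4·3 + 3·4 − (65))²/25 = 1681/25; r² = 50.
Since d² > r², the line lies outside the circle.

neither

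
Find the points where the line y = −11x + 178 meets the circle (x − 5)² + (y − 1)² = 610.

Express y = −11x + 178 and substitute into the circle:
122x² − 3904x + 30744 = 0  ⟹  x² − 32x + 252 = 0
x = 18 or x = 14, giving (18, −20) and (14, 24).

(14, 24) and (18, −20)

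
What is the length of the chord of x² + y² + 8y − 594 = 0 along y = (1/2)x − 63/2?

Express y = (−63 + x)/2 and substitute into the circle:
5x² − 110x + 585 = 0  ⟹  x² − 22x + 117 = 0
x = 13 or x = 9, giving (13, −25) and (9, −27).
Chord length = distance between (13, −25) and (9, −27) = √20 = 2√5.

2√5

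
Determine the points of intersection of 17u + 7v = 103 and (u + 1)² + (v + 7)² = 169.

Substitute v = (103 − 17u)/7:
338u² − 5070u + 14872 = 0  ⟹  u² − 15u + 44 = 0
u = 11 or u = 4, giving (11, −12) and (4, 5).

(4, 5) and (11, −12)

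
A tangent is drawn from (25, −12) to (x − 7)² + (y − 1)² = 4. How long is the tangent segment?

The centre is (7, 1) and r = 2. The square of the distance from P to the centre is 324 + 169 = 493.
The tangent meets the radius at right angles, so tangent² = |PO|² − r² = 493 − 4 = 489.

√489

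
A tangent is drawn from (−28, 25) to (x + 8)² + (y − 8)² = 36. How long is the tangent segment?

√653

The centre is (−8, 8) and r = 6. The square of the distance from P to the centre is 400 + 289 = 689.
By the tangent–radius right angle, tangent length = √(|PO|² − r²) = √653.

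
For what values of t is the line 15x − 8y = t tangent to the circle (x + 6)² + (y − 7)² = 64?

t = −282 or t = −10

The line touches the circle iff its distance from (−6, 7) is 8:
|15·(−6) − 8·7 − t| / √289 = 8
|t − (−146)| = 8·17, so t = −10 or t = −282.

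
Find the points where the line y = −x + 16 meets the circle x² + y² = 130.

Substitute y = −x + 16:
2x² − 32x + 126 = 0  ⟹  x² − 16x + 63 = 0
x = 9 or x = 7, giving (9, 7) and (7, 9).

(7, 9) and (9, 7)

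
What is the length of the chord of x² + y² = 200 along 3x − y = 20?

8√10

Centre (0, 0), r² = 200. Perpendicular distance d from centre to line = |−20| / √10 = 20/√10.
Half the chord is √(r² − d²) = √(160), so the full chord is 8√10.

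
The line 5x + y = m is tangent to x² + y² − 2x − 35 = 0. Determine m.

For a tangent, require d(centre, line) = r = 6.
|5·1 + 1·0 − m| / √26 = 6
|m − (5)| = 6√26.

m = 5 ± 6√26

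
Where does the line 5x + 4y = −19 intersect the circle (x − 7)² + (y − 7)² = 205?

(−7, 4) and (1, −6)

Substitute y = (−19 − 5x)/4:
41x² + 246x − 287 = 0  ⟹  x² + 6x − 7 = 0
x = 1 or x = −7, giving (1, −6) and (−7, 4).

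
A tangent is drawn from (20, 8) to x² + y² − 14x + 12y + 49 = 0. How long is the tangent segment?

The centre is (7, −6) and r = 6. The square of the distance from P to the centre is 169 + 196 = 365.
The tangent meets the radius at right angles, so tangent² = |PO|² − r² = 365 − 36 = 329.

√329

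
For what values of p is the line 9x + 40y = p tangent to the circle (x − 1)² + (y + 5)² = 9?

For a tangent, require d(centre, line) = r = 3.
|9·1 + 40·(−5) − p| / √1681 = 3
|p − (−191)| = 3·41, so p = −68 or p = −314.

p = −314 or p = −68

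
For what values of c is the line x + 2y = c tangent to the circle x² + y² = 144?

For a tangent, require d(centre, line) = r = 12.
|1·0 + 2·0 − c| / √5 = 12
|c| = 12√5.

c = ±12√5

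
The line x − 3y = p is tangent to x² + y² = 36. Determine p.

For a tangent, require d(centre, line) = r = 6.
|1·0 − 3·0 − p| / √10 = 6
|p| = 6√10.

p = ±6√10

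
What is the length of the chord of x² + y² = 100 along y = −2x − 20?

The distance from (0, 0) to the line is 20/√5, and r² = 100.
Half the chord is √(r² − d²) = √(20), so the full chord is 4√5.

4√5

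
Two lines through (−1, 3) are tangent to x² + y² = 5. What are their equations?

2x − y = −5 and x + 2y = 5

A line y − (3) = m(x − (−1)) is tangent when its distance from (0, 0) is √5:
(1m − (−3))² = 5(m² + 1)
2m² − 3m − 2 = 0, so m = 2 or m = −1/2.
With m = 2: 2x − y = −5. With m = −1/2: x + 2y = 5.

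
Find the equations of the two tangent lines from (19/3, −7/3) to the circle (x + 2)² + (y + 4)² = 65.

7x + 4y = 35 and 8x − y = 53

Write the tangent as mx − y + (−7/3 − m·(19/3)) = 0 and set its distance from the centre to √65:
(−25/3m − (−5/3))² = 65(m² + 1)
4m² − 25m − 56 = 0, so m = −7/4 or m = 8.
With m = −7/4: 7x + 4y = 35. With m = 8: 8x − y = 53.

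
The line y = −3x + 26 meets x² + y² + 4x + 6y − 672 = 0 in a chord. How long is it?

15√10

Substitute y = −3x + 26:
10x² − 170x + 160 = 0  ⟹  x² − 17x + 16 = 0
x = 16 or x = 1, giving (16, −22) and (1, 23).
|(16, −22) − (1, 23)| = √((15)² + (−45)²) = 15√10.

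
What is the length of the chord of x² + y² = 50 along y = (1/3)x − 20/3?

2√10

Centre (0, 0), r² = 50. Perpendicular distance d from centre to line = |−20| / √10 = 20/√10.
Chord = 2√(r² − d²) = 2·√(10) = 2√10.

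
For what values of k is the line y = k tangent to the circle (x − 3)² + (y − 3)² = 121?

k = −8 or k = 14

Tangency holds when the distance from the centre (3, 3) to the line equals the radius 11:
|0·3 + 1·3 − k| / √1 = 11
|k − (3)| = 11, so k = 14 or k = −8.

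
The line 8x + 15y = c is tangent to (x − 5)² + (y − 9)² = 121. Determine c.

The line touches the circle iff its distance from (5, 9) is 11:
|8·5 + 15·9 − c| / √289 = 11
|c − (175)| = 11·17, so c = 362 or c = −12.

c = −12 or c = 362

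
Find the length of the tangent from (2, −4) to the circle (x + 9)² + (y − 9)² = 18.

With centre O = (−9, 9), |OP|² = 290 and r² = 18.
The tangent meets the radius at right angles, so tangent² = |PO|² − r² = 290 − 18 = 272.

4√17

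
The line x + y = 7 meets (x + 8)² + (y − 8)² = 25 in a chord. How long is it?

Centre (−8, 8), r² = 25. Perpendicular distance d from centre to line = |−7| / √2 = 7/√2.
Half the chord is √(r² − d²) = √(1/2), so the full chord is √2.

√2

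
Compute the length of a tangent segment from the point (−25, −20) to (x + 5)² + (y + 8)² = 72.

2√118

With centre O = (−5, −8), |OP|² = 544 and r² = 72.
Power of the point: PT² = |PO|² − r² = 472, so PT = 2√118.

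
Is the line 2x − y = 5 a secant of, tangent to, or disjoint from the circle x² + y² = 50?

Substituting the line into the circle gives 5x² − 20x − 25 = 0.
Discriminant = (−20)² − 4·5·(−25) = 900 > 0.
Two real roots: the line is a secant.

secant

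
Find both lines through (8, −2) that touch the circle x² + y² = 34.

Write the tangent as mx − y + (−2 − m·(8)) = 0 and set its distance from the centre to √34:
(−8m − (2))² = 34(m² + 1)
15m² + 16m − 15 = 0, so m = 3/5 or m = −5/3.
Through (8, −2) these give 3x − 5y = 34 and 5x + 3y = 34.

3x − 5y = 34 and 5x + 3y = 34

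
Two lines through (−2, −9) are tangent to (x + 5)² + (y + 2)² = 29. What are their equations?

2x + 5y = −49 and 5x − 2y = 8

Let a tangent through (−2, −9) have slope m. Its distance from (−5, −2) must equal √29:
[m·(−3) − (7)]² = 29(m² + 1)
10m² − 21m − 10 = 0, so m = −2/5 or m = 5/2.
With m = −2/5: 2x + 5y = −49. With m = 5/2: 5x − 2y = 8.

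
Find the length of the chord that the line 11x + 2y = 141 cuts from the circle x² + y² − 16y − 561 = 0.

20√5

Substitute y = (141 − 11x)/2:
125x² − 2750x + 13125 = 0  ⟹  x² − 22x + 105 = 0
x = 15 or x = 7, giving (15, −12) and (7, 32).
Chord length = distance between (15, −12) and (7, 32) = √2000 = 20√5.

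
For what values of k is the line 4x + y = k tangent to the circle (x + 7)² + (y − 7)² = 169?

Tangency holds when the distance from the centre (−7, 7) to the line equals the radius 13:
|4·(−7) + 1·7 − k| / √17 = 13
|k − (−21)| = 13√17.

k = −21 ± 13√17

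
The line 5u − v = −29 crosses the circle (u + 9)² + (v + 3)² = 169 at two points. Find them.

Substitute v = 5u + 29:
26u² + 338u + 936 = 0  ⟹  u² + 13u + 36 = 0
u = −4 or u = −9, giving (−4, 9) and (−9, −16).

(−9, −16) and (−4, 9)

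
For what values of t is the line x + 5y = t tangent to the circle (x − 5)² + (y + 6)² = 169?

t = −25 ± 13√26

For a tangent, require d(centre, line) = r = 13.
|1·5 + 5·(−6) − t| / √26 = 13
|t − (−25)| = 13√26.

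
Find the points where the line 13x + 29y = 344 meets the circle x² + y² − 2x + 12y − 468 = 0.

Substitute y = (344 − 13x)/29:
1010x² − 15150x − 155540 = 0  ⟹  x² − 15x − 154 = 0
x = 22 or x = −7, giving (22, 2) and (−7, 15).

(−7, 15) and (22, 2)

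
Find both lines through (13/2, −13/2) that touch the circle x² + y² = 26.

Write the tangent as mx − y + (−13/2 − m·(13/2)) = 0 and set its distance from the centre to √26:
[m·(−13/2) − (13/2)]² = 26(m² + 1)
5m² + 26m + 5 = 0, so m = −1/5 or m = −5.
With m = −1/5: x + 5y = −26. With m = −5: 5x + y = 26.

x + 5y = −26 and 5x + y = 26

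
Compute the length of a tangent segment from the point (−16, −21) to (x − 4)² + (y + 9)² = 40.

6√14

Centre (4, −9), r² = 40. |PO|² = (−20)² + (−12)² = 544.
By the tangent–radius right angle, tangent length = √(|PO|² − r²) = √504 = 6√14.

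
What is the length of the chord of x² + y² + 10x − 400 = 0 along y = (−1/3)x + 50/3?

7√10

Centre (−5, 0), r² = 425. Perpendicular distance d from centre to line = |−55| / √10 = 55/√10.
Half the chord is √(r² − d²) = √(245/2), so the full chord is 7√10.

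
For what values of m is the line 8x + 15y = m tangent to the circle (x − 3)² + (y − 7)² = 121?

m = −58 or m = 316

Tangency holds when the distance from the centre (3, 7) to the line equals the radius 11:
|8·3 + 15·7 − m| / √289 = 11
|m − (129)| = 11·17, so m = 316 or m = −58.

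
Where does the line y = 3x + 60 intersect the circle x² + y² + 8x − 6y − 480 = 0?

(−23, −9) and (−12, 24)

From the line, y = 3x + 60. Substituting:
10x² + 350x + 2760 = 0  ⟹  x² + 35x + 276 = 0
x = −12 or x = −23, giving (−12, 24) and (−23, −9).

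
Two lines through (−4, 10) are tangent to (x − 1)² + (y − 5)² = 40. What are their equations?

Write the tangent as mx − y + (10 − m·(−4)) = 0 and set its distance from the centre to 2√10:
(5m − (−5))² = 40(m² + 1)
3m² − 10m + 3 = 0, so m = 1/3 or m = 3.
With m = 1/3: x − 3y = −34. With m = 3: 3x − y = −22.

x − 3y = −34 and 3x − y = −22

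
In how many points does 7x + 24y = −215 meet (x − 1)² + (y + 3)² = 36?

Substituting the line into the circle gives 625x² + 850x + 289 = 0.
Discriminant = (850)² − 4·625·(289) = 0.
A repeated root: the line is tangent.

1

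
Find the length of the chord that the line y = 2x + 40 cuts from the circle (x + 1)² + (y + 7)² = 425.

Centre (−1, −7), r² = 425. Perpendicular distance d from centre to line = |45| / √5 = 45/√5.
Half the chord is √(r² − d²) = √(20), so the full chord is 4√5.

4√5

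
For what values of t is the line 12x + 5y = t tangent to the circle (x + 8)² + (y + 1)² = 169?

The line touches the circle iff its distance from (−8, −1) is 13:
|12·(−8) + 5·(−1) − t| / √169 = 13
|t − (−101)| = 13·13, so t = 68 or t = −270.

t = −270 or t = 68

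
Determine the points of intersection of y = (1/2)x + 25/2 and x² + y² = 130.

Express y = (25 + x)/2 and substitute into the circle:
5x² + 50x + 105 = 0  ⟹  x² + 10x + 21 = 0
x = −3 or x = −7, giving (−3, 11) and (−7, 9).

(−7, 9) and (−3, 11)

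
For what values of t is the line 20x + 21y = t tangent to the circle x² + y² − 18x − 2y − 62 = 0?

t = −147 or t = 549

For a tangent, require d(centre, line) = r = 12.
|20·9 + 21·1 − t| / √841 = 12
|t − (201)| = 12·29, so t = 549 or t = −147.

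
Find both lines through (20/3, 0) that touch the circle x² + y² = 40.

3x + y = 20 and 3x − y = 20

Write the tangent as mx − y + (0 − m·(20/3)) = 0 and set its distance from the centre to 2√10:
[m·(−20/3) − (0)]² = 40(m² + 1)
m² − 9 = 0, so m = −3 or m = 3.
With m = −3: 3x + y = 20. With m = 3: 3x − y = 20.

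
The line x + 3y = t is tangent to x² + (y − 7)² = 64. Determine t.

Tangency holds when the distance from the centre (0, 7) to the line equals the radius 8:
|1·0 + 3·7 − t| / √10 = 8
|t − (21)| = 8√10.

t = 21 ± 8√10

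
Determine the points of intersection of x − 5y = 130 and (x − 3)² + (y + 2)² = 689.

Express y = (−130 + x)/5 and substitute into the circle:
26x² − 390x − 2600 = 0  ⟹  x² − 15x − 100 = 0
x = 20 or x = −5, giving (20, −22) and (−5, −27).

(−5, −27) and (20, −22)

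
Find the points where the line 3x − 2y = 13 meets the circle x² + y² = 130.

(−3, −11) and (9, 7)

From the line, y = (−13 + 3x)/2. Substituting:
13x² − 78x − 351 = 0  ⟹  x² − 6x − 27 = 0
x = 9 or x = −3, giving (9, 7) and (−3, −11).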